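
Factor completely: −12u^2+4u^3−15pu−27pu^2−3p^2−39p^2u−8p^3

Group: 8p(−p^2−5pu−4u^2) + (−u+3)(−p^2−5pu−4u^2); both groups contain (−p^2−5pu−4u^2), so (8p−u+3) is a factor with cofactor −p^2−5pu−4u^2.
The cofactor groups again: −p^2−5pu−4u^2 = −p(p+4u) − u(p+4u); both groups contain (p+4u), giving −(p+u)(p+4u).

−(8p−u+3)(p+4u)(p+u)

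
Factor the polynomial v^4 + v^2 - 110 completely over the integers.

(v^2 + 11)(v^2 - 10)

Substitute u = v^2 to get a quadratic in u, then factor.
v^2 + 11 is irreducible over ℤ (always positive, so no real roots).
v^2 - 10 is irreducible over ℤ (10 is not a perfect square).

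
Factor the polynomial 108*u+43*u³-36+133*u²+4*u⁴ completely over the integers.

(4*u-1)*(u+2)*(u+3)*(u+6)

By the rational root theorem, u = -6 is a root, so (u+6) is a factor; dividing leaves 4*u³+19*u²+19*u-6.
Continuing, u = -2 is a root, so (u+2) is a factor; dividing leaves 4*u²+11*u-3.
The remaining quadratic factors as (4*u-1)(u+3).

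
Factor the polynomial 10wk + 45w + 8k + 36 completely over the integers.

(2k + 9)(5w + 4)

Group as (10wk + 45w) + (8k + 36) = 5w(2k + 9) + 4(2k + 9).
Both groups share the factor (2k + 9).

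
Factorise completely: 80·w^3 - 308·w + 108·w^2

Pull out the common factor 4·w, then factor the remaining trinomial.

4·w·(4·w + 11)·(5·w - 7)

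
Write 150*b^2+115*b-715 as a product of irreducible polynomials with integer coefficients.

5*(5*b+13)*(6*b-11)

Pull out the common factor 5, then factor the remaining trinomial.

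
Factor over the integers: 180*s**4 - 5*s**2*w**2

5*s**2*(6*s + w)*(6*s - w)

Factor out 5*s**2, leaving 36*s**2 - w**2, which is a difference of two squares.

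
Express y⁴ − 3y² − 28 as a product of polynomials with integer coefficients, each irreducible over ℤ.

Substitute u = y² to get a quadratic in u, then factor.
y² − 7 is irreducible over ℤ (7 is not a perfect square).
y² + 4 is irreducible over ℤ (sum of squares).

(y² + 4)(y² − 7)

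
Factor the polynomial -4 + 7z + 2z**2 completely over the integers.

(2z - 1)(z + 4)

Need a pair with product 2·(-4) = -8 and sum 7: that's 8 and -1.
Split the middle term: 2z**2 + 8z - z - 4 = 2z(z + 4) - (z + 4).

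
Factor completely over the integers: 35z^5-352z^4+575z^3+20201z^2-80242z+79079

(5z-11)(7z-13)(z+7)(z^2-13z+79)

Among the possible rational roots, z = 13/7 is a root, so (7z-13) divides it; the quotient is 5z^4-41z^3+6z^2+2897z-6083.
Continuing, z = -7 is a root, giving the factor (z+7) and quotient 5z^3-76z^2+538z-869.
Continuing, z = 11/5 is a root, giving the factor (5z-11) and quotient z^2-13z+79.
The quadratic z^2-13z+79 has discriminant -147 < 0 and is irreducible over ℤ.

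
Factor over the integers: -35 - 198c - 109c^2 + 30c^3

Among the possible rational roots, c = -1/5 is a root, so (5c + 1) is a factor; dividing leaves 6c^2 - 23c - 35.
The remaining quadratic factors as (c - 5)(6c + 7).

(5c + 1)(6c + 7)(c - 5)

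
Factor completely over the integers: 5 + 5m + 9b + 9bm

(9b + 5)(m + 1)

Group as (9bm + 9b) + (5m + 5) = 9b(m + 1) + 5(m + 1).
Both groups share the factor (m + 1).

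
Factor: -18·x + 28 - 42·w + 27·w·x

(3·w - 2)·(9·x - 14)

Group as (27·w·x - 42·w) + (-18·x + 28) = 3·w·(9·x - 14) - 2·(9·x - 14).
Both groups share the factor (9·x - 14).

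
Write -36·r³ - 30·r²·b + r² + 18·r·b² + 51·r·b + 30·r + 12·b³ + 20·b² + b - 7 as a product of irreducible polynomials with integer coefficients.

-(9·r - 6·b - 7)·(4·r + 2·b - 1)·(r + b + 1)

Group: r·(-36·r² + 6·r·b + 37·r + 12·b² + 8·b - 7) + (b + 1)·(-36·r² + 6·r·b + 37·r + 12·b² + 8·b - 7); both groups contain (-36·r² + 6·r·b + 37·r + 12·b² + 8·b - 7), so (r + b + 1) is a factor with cofactor -36·r² + 6·r·b + 37·r + 12·b² + 8·b - 7.
The cofactor groups again: -36·r² + 6·r·b + 37·r + 12·b² + 8·b - 7 = -9·r·(4·r + 2·b - 1) + (6·b + 7)·(4·r + 2·b - 1); both groups contain (4·r + 2·b - 1), giving -(9·r - 6·b - 7)·(4·r + 2·b - 1).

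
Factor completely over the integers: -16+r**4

(r+2)*(r-2)*(r**2+4)

Write as (r**2)² − (4)², then factor r**2-4 once more.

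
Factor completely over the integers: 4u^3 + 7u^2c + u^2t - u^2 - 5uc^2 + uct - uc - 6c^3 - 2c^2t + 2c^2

Group: 4u(u^2 + uc - 2c^2) + (3c + t - 1)(u^2 + uc - 2c^2); both groups contain (u^2 + uc - 2c^2), so (4u + 3c + t - 1) is a factor with cofactor u^2 + uc - 2c^2.
The cofactor groups again: u^2 + uc - 2c^2 = u(u + 2c) - c(u + 2c); both groups contain (u + 2c), giving (u - c)(u + 2c).

(u - c)(u + 2c)(4u + 3c + t - 1)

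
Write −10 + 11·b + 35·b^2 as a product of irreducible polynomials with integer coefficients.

Need a pair with product 35·(−10) = −350 and sum 11: that's 25 and −14.
Split the middle term: 35·b^2 + 25·b − 14·b − 10 = 5·b·(7·b + 5) − 2·(7·b + 5).

(5·b − 2)·(7·b + 5)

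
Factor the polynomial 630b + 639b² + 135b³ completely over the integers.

9b(3b + 10)(5b + 7)

Pull out the common factor 9b, then factor the remaining trinomial.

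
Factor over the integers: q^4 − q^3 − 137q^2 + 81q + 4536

(q + 7)(q + 9)(q − 8)(q − 9)

By the rational root theorem, q = 8 is a root, so (q − 8) divides it; the quotient is q^3 + 7q^2 − 81q − 567.
Next, q = −9 is a root, so (q + 9) divides it; the quotient is q^2 − 2q − 63.
The remaining quadratic factors as (q − 9)(q + 7).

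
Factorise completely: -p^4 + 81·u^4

Write as (9·u^2)² − (p^2)², then factor 9·u^2 - p^2 once more.

(3·u - p)·(3·u + p)·(9·u^2 + p^2)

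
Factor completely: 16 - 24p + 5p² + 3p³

(3p - 4)(p + 4)(p - 1)

Among the possible rational roots, p = 4/3 is a root, so (3p - 4) is a factor; dividing leaves p² + 3p - 4.
The remaining quadratic factors as (p - 1)(p + 4).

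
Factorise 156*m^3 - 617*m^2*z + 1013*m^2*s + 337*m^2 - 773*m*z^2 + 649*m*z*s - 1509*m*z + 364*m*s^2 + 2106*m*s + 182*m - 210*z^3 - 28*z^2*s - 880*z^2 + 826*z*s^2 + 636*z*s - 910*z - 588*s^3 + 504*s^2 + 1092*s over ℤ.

(12*m + 7*z - 7*s + 13)*(13*m + 6*z + 14*s + 14)*(m - 5*z + 6*s)

Group: 13*m*(12*m^2 - 53*m*z + 65*m*s + 13*m - 35*z^2 + 77*z*s - 65*z - 42*s^2 + 78*s) + (6*z + 14*s + 14)*(12*m^2 - 53*m*z + 65*m*s + 13*m - 35*z^2 + 77*z*s - 65*z - 42*s^2 + 78*s); both groups contain (12*m^2 - 53*m*z + 65*m*s + 13*m - 35*z^2 + 77*z*s - 65*z - 42*s^2 + 78*s), so (13*m + 6*z + 14*s + 14) is a factor with cofactor 12*m^2 - 53*m*z + 65*m*s + 13*m - 35*z^2 + 77*z*s - 65*z - 42*s^2 + 78*s.
The cofactor groups again: 12*m^2 - 53*m*z + 65*m*s + 13*m - 35*z^2 + 77*z*s - 65*z - 42*s^2 + 78*s = 12*m*(m - 5*z + 6*s) + (7*z - 7*s + 13)*(m - 5*z + 6*s); both groups contain (m - 5*z + 6*s), giving (12*m + 7*z - 7*s + 13)*(m - 5*z + 6*s).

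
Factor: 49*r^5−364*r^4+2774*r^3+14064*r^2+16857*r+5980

By the rational root theorem, r = −1 is a root, giving the factor (r+1) and quotient 49*r^4−413*r^3+3187*r^2+10877*r+5980.
Continuing, r = −5/7 is a root, giving the factor (7*r+5) and quotient 7*r^3−64*r^2+501*r+1196.
Next, r = −13/7 is a root, so (7*r+13) is a factor; dividing leaves r^2−11*r+92.
The quadratic r^2−11*r+92 has discriminant −247 < 0 and is irreducible over ℤ.

(7*r+13)*(7*r+5)*(r+1)*(r^2−11*r+92)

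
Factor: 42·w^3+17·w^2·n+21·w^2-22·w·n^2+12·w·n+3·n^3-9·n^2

(7·w-3·n)·(6·w-n+3)·(w+n)

Group: 6·w·(7·w^2+4·w·n-3·n^2) + (-n+3)·(7·w^2+4·w·n-3·n^2); both groups contain (7·w^2+4·w·n-3·n^2), so (6·w-n+3) is a factor with cofactor 7·w^2+4·w·n-3·n^2.
The cofactor groups again: 7·w^2+4·w·n-3·n^2 = 7·w·(w+n) - 3·n·(w+n); both groups contain (w+n), giving (7·w-3·n)·(w+n).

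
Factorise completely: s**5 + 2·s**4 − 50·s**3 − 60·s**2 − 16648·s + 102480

Among the possible rational roots, s = −14 is a root, giving the factor (s + 14) and quotient s**4 − 12·s**3 + 118·s**2 − 1712·s + 7320.
Continuing, s = 6 is a root, giving the factor (s − 6) and quotient s**3 − 6·s**2 + 82·s − 1220.
Continuing, s = 10 is a root, so (s − 10) is a factor; dividing leaves s**2 + 4·s + 122.
The quadratic s**2 + 4·s + 122 has discriminant −472 < 0 and is irreducible over ℤ.

(s + 14)·(s − 10)·(s − 6)·(s**2 + 4·s + 122)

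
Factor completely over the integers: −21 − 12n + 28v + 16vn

Group as (16vn + 28v) + (−12n − 21) = 4v(4n + 7) − 3(4n + 7).
Both groups share the factor (4n + 7).

(4n + 7)(4v − 3)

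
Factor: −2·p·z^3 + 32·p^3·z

Factor out 2·p·z, leaving 16·p^2 − z^2, which is a difference of two squares.

2·p·z·(4·p + z)·(4·p − z)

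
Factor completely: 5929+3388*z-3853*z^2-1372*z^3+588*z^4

By the rational root theorem, z = -7/6 is a root, giving the factor (6*z+7) and quotient 98*z^3-343*z^2-242*z+847.
Then z = 11/7 is a root, so (7*z-11) is a factor; dividing leaves 14*z^2-27*z-77.
The remaining quadratic factors as (2*z-7)(7*z+11).

(2*z-7)*(6*z+7)*(7*z+11)*(7*z-11)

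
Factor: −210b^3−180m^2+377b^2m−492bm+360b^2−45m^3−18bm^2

−(10b+3m)(3b−5m)(7b−3m−12)

Group: 3b(−70b^2+9bm+120b+9m^2+36m) − 5m(−70b^2+9bm+120b+9m^2+36m); both groups contain (−70b^2+9bm+120b+9m^2+36m), so (3b−5m) is a factor with cofactor −70b^2+9bm+120b+9m^2+36m.
The cofactor groups again: −70b^2+9bm+120b+9m^2+36m = −10b(7b−3m−12) − 3m(7b−3m−12); both groups contain (7b−3m−12), giving −(10b+3m)(7b−3m−12).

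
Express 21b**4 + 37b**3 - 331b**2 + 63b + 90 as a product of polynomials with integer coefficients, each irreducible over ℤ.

Testing divisors of the constant over divisors of the leading coefficient, b = -5 is a root, so (b + 5) is a factor; dividing leaves 21b**3 - 68b**2 + 9b + 18.
Next, b = 2/3 is a root, so (3b - 2) divides it; the quotient is 7b**2 - 18b - 9.
The remaining quadratic factors as (b - 3)(7b + 3).

(3b - 2)(7b + 3)(b + 5)(b - 3)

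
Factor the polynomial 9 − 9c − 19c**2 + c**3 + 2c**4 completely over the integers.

Testing divisors of the constant over divisors of the leading coefficient, c = −3 is a root, giving the factor (c + 3) and quotient 2c**3 − 5c**2 − 4c + 3.
Then c = 1/2 is a root, so (2c − 1) is a factor; dividing leaves c**2 − 2c − 3.
The remaining quadratic factors as (c + 1)(c − 3).

(2c − 1)(c + 1)(c + 3)(c − 3)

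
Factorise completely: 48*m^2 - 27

3*(4*m + 3)*(4*m - 3)

Every term has a factor of 3. Then 16*m^2 - 9 = (4*m)² − (3)².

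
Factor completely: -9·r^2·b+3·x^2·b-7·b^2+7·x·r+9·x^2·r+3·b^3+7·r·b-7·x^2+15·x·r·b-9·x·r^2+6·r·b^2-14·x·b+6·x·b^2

(9·r+3·b-7)·(x+b)·(x-r+b)

Group: 9·r·(x^2-x·r+2·x·b-r·b+b^2) + (3·b-7)·(x^2-x·r+2·x·b-r·b+b^2); both groups contain (x^2-x·r+2·x·b-r·b+b^2), so (9·r+3·b-7) is a factor with cofactor x^2-x·r+2·x·b-r·b+b^2.
The cofactor groups again: x^2-x·r+2·x·b-r·b+b^2 = x·(x-r+b) + b·(x-r+b); both groups contain (x-r+b), giving (x+b)·(x-r+b).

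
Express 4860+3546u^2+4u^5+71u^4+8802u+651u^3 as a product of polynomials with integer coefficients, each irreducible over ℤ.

Trying the rational-root candidates, u = −6 is a root, so (u+6) is a factor; dividing leaves 4u^4+47u^3+369u^2+1332u+810.
Then u = −3/4 is a root, so (4u+3) is a factor; dividing leaves u^3+11u^2+84u+270.
Continuing, u = −5 is a root, so (u+5) is a factor; dividing leaves u^2+6u+54.
The quadratic u^2+6u+54 has discriminant −180 < 0 and is irreducible over ℤ.

(4u+3)(u+5)(u+6)(u^2+6u+54)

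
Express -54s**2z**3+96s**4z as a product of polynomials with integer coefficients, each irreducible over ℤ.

Pull out the common factor 6s**2z; 16s**2-9z**2 is a difference of squares.

6s**2z(4s+3z)(4s-3z)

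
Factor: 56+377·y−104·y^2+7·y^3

Testing divisors of the constant over divisors of the leading coefficient, y = 7 is a root, giving the factor (y−7) and quotient 7·y^2−55·y−8.
The remaining quadratic factors as (7·y+1)(y−8).

(7·y+1)·(y−7)·(y−8)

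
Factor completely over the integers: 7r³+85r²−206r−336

(7r+8)(r+14)(r−3)

Trying the rational-root candidates, r = −8/7 is a root, so (7r+8) divides it; the quotient is r²+11r−42.
The remaining quadratic factors as (r−3)(r+14).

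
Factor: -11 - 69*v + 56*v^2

Need a pair with product 56·(-11) = -616 and sum -69: that's 8 and -77.
Split the middle term: 56*v^2 + 8*v - 77*v - 11 = 8*v*(7*v + 1) - 11*(7*v + 1).

(7*v + 1)*(8*v - 11)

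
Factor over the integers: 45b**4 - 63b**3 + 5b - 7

(5b - 7)(9b**3 + 1)

Group as (45b**4 + 5b) + (-63b**3 - 7) = 5b(9b**3 + 1) - 7(9b**3 + 1).
Both groups share the factor (9b**3 + 1).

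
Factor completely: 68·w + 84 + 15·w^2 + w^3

(w + 2)·(w + 6)·(w + 7)

Testing divisors of the constant over divisors of the leading coefficient, w = -2 is a root, giving the factor (w + 2) and quotient w^2 + 13·w + 42.
The remaining quadratic factors as (w + 7)(w + 6).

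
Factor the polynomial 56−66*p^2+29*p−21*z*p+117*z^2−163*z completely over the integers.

Group: 9*z*(13*z−11*p−8) + (6*p−7)*(13*z−11*p−8); both groups contain (13*z−11*p−8).

(13*z−11*p−8)*(9*z+6*p−7)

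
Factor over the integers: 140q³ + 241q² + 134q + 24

Testing divisors of the constant over divisors of the leading coefficient, q = -4/7 is a root, so (7q + 4) divides it; the quotient is 20q² + 23q + 6.
The remaining quadratic factors as (4q + 3)(5q + 2).

(4q + 3)(5q + 2)(7q + 4)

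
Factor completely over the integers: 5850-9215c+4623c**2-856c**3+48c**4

Testing divisors of the constant over divisors of the leading coefficient, c = 10 is a root, so (c-10) is a factor; dividing leaves 48c**3-376c**2+863c-585.
Then c = 13/3 is a root, giving the factor (3c-13) and quotient 16c**2-56c+45.
The remaining quadratic factors as (4c-5)(4c-9).

(3c-13)(4c-5)(4c-9)(c-10)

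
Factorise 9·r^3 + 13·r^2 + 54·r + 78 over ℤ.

(9·r + 13)·(r^2 + 6)

Group as (9·r^3 + 54·r) + (13·r^2 + 78) = 9·r·(r^2 + 6) + 13·(r^2 + 6).
Both groups share the factor (r^2 + 6).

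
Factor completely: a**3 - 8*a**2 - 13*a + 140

(a + 4)*(a - 5)*(a - 7)

Testing divisors of the constant over divisors of the leading coefficient, a = 5 is a root, so (a - 5) divides it; the quotient is a**2 - 3*a - 28.
The remaining quadratic factors as (a - 7)(a + 4).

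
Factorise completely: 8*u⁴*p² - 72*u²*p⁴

8*p²*u²*(u - 3*p)*(u + 3*p)

Pull out the common factor 8*u²*p²; u² - 9*p² is a difference of squares.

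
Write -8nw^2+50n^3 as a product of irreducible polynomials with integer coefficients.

Factor out 2n, leaving 25n^2-4w^2, which is a difference of two squares.

2n(5n+2w)(5n-2w)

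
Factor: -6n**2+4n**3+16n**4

Pull out the common factor 2n**2, then factor the remaining trinomial.

2n**2(2n-1)(4n+3)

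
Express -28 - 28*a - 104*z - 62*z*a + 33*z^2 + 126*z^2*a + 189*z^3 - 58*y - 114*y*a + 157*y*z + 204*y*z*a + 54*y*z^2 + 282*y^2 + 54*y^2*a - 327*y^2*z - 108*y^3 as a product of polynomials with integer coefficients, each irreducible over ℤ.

-(4*y - 3*z - 2*a - 2)*(3*y + 9*z - 7)*(9*y + 7*z + 2)

Group: 3*y*(-36*y^2 - y*z + 18*y*a + 10*y + 21*z^2 + 14*z*a + 20*z + 4*a + 4) + (9*z - 7)*(-36*y^2 - y*z + 18*y*a + 10*y + 21*z^2 + 14*z*a + 20*z + 4*a + 4); both groups contain (-36*y^2 - y*z + 18*y*a + 10*y + 21*z^2 + 14*z*a + 20*z + 4*a + 4), so (3*y + 9*z - 7) is a factor with cofactor -36*y^2 - y*z + 18*y*a + 10*y + 21*z^2 + 14*z*a + 20*z + 4*a + 4.
The cofactor groups again: -36*y^2 - y*z + 18*y*a + 10*y + 21*z^2 + 14*z*a + 20*z + 4*a + 4 = -9*y*(4*y - 3*z - 2*a - 2) + (-7*z - 2)*(4*y - 3*z - 2*a - 2); both groups contain (4*y - 3*z - 2*a - 2), giving -(9*y + 7*z + 2)*(4*y - 3*z - 2*a - 2).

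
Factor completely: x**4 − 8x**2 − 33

Substitute u = x**2 to get a quadratic in u, then factor.
x**2 − 11 is irreducible over ℤ (11 is not a perfect square).
x**2 + 3 is irreducible over ℤ (always positive, so no real roots).

(x**2 + 3)(x**2 − 11)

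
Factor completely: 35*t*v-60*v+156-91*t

Group as (35*t*v-91*t) + (-60*v+156) = 7*t*(5*v-13) - 12*(5*v-13).
Both groups share the factor (5*v-13).

(5*v-13)*(7*t-12)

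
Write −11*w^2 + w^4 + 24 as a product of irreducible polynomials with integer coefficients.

(w^2 − 3)*(w^2 − 8)

Substitute u = w^2 to get a quadratic in u, then factor.
w^2 − 8 is irreducible over ℤ (8 is not a perfect square).
w^2 − 3 is irreducible over ℤ (3 is not a perfect square).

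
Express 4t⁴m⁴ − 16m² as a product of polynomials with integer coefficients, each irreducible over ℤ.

4m²(t²m + 2)(t²m − 2)

Pull out the common factor 4m², leaving t⁴m² − 4.
Recognize a difference of squares with the parts t²m and 2.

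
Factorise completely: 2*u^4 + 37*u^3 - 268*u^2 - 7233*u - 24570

Among the possible rational roots, u = -13 is a root, so (u + 13) is a factor; dividing leaves 2*u^3 + 11*u^2 - 411*u - 1890.
Next, u = 14 is a root, so (u - 14) is a factor; dividing leaves 2*u^2 + 39*u + 135.
The remaining quadratic factors as (2*u + 9)(u + 15).

(2*u + 9)*(u + 13)*(u + 15)*(u - 14)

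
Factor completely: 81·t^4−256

(3·t+4)·(3·t−4)·(9·t^2+16)

(3·t)⁴ − (4)⁴ = ((3·t)² − (4)²)((3·t)² + (4)²); the first factor splits again, the second (9·t^2+16) is irreducible.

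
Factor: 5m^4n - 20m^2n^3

5m^2n(m + 2n)(m - 2n)

Every term has a factor of 5m^2n. Then m^2 - 4n^2 = (m)² − (2n)².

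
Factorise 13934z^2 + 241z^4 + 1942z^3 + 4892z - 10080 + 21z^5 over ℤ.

Among the possible rational roots, z = 2/3 is a root, so (3z - 2) is a factor; dividing leaves 7z^4 + 85z^3 + 704z^2 + 5114z + 5040.
Next, z = -9 is a root, so (z + 9) is a factor; dividing leaves 7z^3 + 22z^2 + 506z + 560.
Then z = -8/7 is a root, so (7z + 8) divides it; the quotient is z^2 + 2z + 70.
The quadratic z^2 + 2z + 70 has discriminant -276 < 0 and is irreducible over ℤ.

(3z - 2)(7z + 8)(z + 9)(z^2 + 2z + 70)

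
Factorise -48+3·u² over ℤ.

3·(u+4)·(u-4)

Factor out 3, leaving u²-16, which is a difference of two squares.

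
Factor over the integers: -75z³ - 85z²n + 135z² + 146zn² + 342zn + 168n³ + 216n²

-(5z - 7n - 9)(3z + 4n)(5z + 6n)

Group: 3z(-25z² + 5zn + 45z + 42n² + 54n) + 4n(-25z² + 5zn + 45z + 42n² + 54n); both groups contain (-25z² + 5zn + 45z + 42n² + 54n), so (3z + 4n) is a factor with cofactor -25z² + 5zn + 45z + 42n² + 54n.
The cofactor groups again: -25z² + 5zn + 45z + 42n² + 54n = -5z(5z - 7n - 9) - 6n(5z - 7n - 9); both groups contain (5z - 7n - 9), giving -(5z + 6n)(5z - 7n - 9).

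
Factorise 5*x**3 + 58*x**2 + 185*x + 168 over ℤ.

(5*x + 8)*(x + 3)*(x + 7)

Trying the rational-root candidates, x = -3 is a root, so (x + 3) divides it; the quotient is 5*x**2 + 43*x + 56.
The remaining quadratic factors as (x + 7)(5*x + 8).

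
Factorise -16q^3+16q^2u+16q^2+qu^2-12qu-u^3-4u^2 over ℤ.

-(4q+u)(4q-u-4)(q-u)

Group: 4q(-4q^2+5qu+4q-u^2-4u) + u(-4q^2+5qu+4q-u^2-4u); both groups contain (-4q^2+5qu+4q-u^2-4u), so (4q+u) is a factor with cofactor -4q^2+5qu+4q-u^2-4u.
The cofactor groups again: -4q^2+5qu+4q-u^2-4u = -q(4q-u-4) + u(4q-u-4); both groups contain (4q-u-4), giving -(q-u)(4q-u-4).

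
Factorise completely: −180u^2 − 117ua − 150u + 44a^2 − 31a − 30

Group: −15u(12u + 11a + 6) + (4a − 5)(12u + 11a + 6); both groups contain (12u + 11a + 6).

−(15u − 4a + 5)(12u + 11a + 6)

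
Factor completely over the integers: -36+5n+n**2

Two integers with product -36 and sum 5 are -4 and 9.

(n+9)(n-4)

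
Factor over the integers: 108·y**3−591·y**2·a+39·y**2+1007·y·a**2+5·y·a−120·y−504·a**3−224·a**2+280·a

(3·y−7·a)·(9·y−8·a−8)·(4·y−9·a+5)

Group: 3·y·(36·y**2−113·y·a+13·y+72·a**2+32·a−40) − 7·a·(36·y**2−113·y·a+13·y+72·a**2+32·a−40); both groups contain (36·y**2−113·y·a+13·y+72·a**2+32·a−40), so (3·y−7·a) is a factor with cofactor 36·y**2−113·y·a+13·y+72·a**2+32·a−40.
The cofactor groups again: 36·y**2−113·y·a+13·y+72·a**2+32·a−40 = 4·y·(9·y−8·a−8) + (−9·a+5)·(9·y−8·a−8); both groups contain (9·y−8·a−8), giving (4·y−9·a+5)·(9·y−8·a−8).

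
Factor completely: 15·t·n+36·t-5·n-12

(3·t-1)·(5·n+12)

Group as (15·t·n+36·t) + (-5·n-12) = 3·t·(5·n+12) - (5·n+12).
Both groups share the factor (5·n+12).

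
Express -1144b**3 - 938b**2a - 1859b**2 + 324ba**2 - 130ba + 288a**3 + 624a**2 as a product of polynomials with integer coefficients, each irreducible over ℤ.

-(11b - 6a)(8b + 6a + 13)(13b + 8a)

Group: 11b(-104b**2 - 142ba - 169b - 48a**2 - 104a) - 6a(-104b**2 - 142ba - 169b - 48a**2 - 104a); both groups contain (-104b**2 - 142ba - 169b - 48a**2 - 104a), so (11b - 6a) is a factor with cofactor -104b**2 - 142ba - 169b - 48a**2 - 104a.
The cofactor groups again: -104b**2 - 142ba - 169b - 48a**2 - 104a = -13b(8b + 6a + 13) - 8a(8b + 6a + 13); both groups contain (8b + 6a + 13), giving -(13b + 8a)(8b + 6a + 13).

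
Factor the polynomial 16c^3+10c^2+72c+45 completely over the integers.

(8c+5)(2c^2+9)

Group as (16c^3+72c) + (10c^2+45) = 8c(2c^2+9) + 5(2c^2+9).
Both groups share the factor (2c^2+9).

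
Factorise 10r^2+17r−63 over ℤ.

(2r+7)(5r−9)

Need a pair with product 10·(−63) = −630 and sum 17: that's −18 and 35.
Split the middle term: 10r^2−18r + 35r−63 = 2r(5r−9) + 7(5r−9).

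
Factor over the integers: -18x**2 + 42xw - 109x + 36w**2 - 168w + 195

Group: -9x(2x - 6w + 15) + (-6w + 13)(2x - 6w + 15); both groups contain (2x - 6w + 15).

-(2x - 6w + 15)(9x + 6w - 13)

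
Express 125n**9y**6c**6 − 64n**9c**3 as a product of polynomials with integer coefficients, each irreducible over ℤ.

c**3n**9(5y**2c − 4)(25y**4c**2 + 20y**2c + 16)

Every term has a factor of n**9c**3; factoring it out leaves 125y**6c**3 − 64.
Recognize a difference of cubes with the parts 5y**2c and 4.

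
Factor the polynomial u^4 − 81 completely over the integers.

Difference of squares twice: with A = u and B = 3, A⁴ − B⁴ = (A² − B²)(A² + B²), and A² − B² factors again.

(u + 3)·(u − 3)·(u^2 + 9)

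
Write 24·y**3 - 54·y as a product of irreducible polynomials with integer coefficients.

6·y·(2·y + 3)·(2·y - 3)

Every term has a factor of 6·y. Then 4·y**2 - 9 = (2·y)² − (3)².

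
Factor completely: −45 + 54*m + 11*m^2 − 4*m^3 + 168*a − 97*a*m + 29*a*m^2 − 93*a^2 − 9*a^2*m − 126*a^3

−(3*a − m + 5)*(6*a − m − 3)*(7*a + 4*m − 3)

Group: 3*a*(−42*a^2 − 17*a*m + 39*a + 4*m^2 + 9*m − 9) + (−m + 5)*(−42*a^2 − 17*a*m + 39*a + 4*m^2 + 9*m − 9); both groups contain (−42*a^2 − 17*a*m + 39*a + 4*m^2 + 9*m − 9), so (3*a − m + 5) is a factor with cofactor −42*a^2 − 17*a*m + 39*a + 4*m^2 + 9*m − 9.
The cofactor groups again: −42*a^2 − 17*a*m + 39*a + 4*m^2 + 9*m − 9 = −7*a*(6*a − m − 3) + (−4*m + 3)*(6*a − m − 3); both groups contain (6*a − m − 3), giving −(7*a + 4*m − 3)*(6*a − m − 3).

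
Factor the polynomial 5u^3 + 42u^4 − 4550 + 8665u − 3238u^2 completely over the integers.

Trying the rational-root candidates, u = 5/7 is a root, giving the factor (7u − 5) and quotient 6u^3 + 5u^2 − 459u + 910.
Continuing, u = 7 is a root, so (u − 7) is a factor; dividing leaves 6u^2 + 47u − 130.
The remaining quadratic factors as (6u − 13)(u + 10).

(6u − 13)(7u − 5)(u + 10)(u − 7)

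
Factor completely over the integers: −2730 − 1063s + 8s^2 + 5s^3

By the rational root theorem, s = −13/5 is a root, so (5s + 13) is a factor; dividing leaves s^2 − s − 210.
The remaining quadratic factors as (s − 15)(s + 14).

(5s + 13)(s + 14)(s − 15)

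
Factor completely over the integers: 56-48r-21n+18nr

Group as (18nr-21n) + (-48r+56) = 3n(6r-7) - 8(6r-7).
Both groups share the factor (6r-7).

(3n-8)(6r-7)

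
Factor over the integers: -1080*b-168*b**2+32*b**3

8*b*(4*b+15)*(b-9)

Pull out the common factor 8*b, then factor the remaining trinomial.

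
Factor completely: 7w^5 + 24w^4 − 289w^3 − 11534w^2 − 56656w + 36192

(7w − 4)(w + 6)(w − 13)(w^2 + 11w + 116)

Among the possible rational roots, w = −6 is a root, so (w + 6) divides it; the quotient is 7w^4 − 18w^3 − 181w^2 − 10448w + 6032.
Next, w = 13 is a root, giving the factor (w − 13) and quotient 7w^3 + 73w^2 + 768w − 464.
Next, w = 4/7 is a root, so (7w − 4) divides it; the quotient is w^2 + 11w + 116.
The quadratic w^2 + 11w + 116 has discriminant −343 < 0 and is irreducible over ℤ.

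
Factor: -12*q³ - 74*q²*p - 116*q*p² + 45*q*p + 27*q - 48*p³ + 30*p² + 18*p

-(3*q + 2*p)*(2*q + 3*p - 3)*(2*q + 8*p + 3)

Group: 2*q*(-6*q² - 13*q*p + 9*q - 6*p² + 6*p) + (8*p + 3)*(-6*q² - 13*q*p + 9*q - 6*p² + 6*p); both groups contain (-6*q² - 13*q*p + 9*q - 6*p² + 6*p), so (2*q + 8*p + 3) is a factor with cofactor -6*q² - 13*q*p + 9*q - 6*p² + 6*p.
The cofactor groups again: -6*q² - 13*q*p + 9*q - 6*p² + 6*p = -3*q*(2*q + 3*p - 3) - 2*p*(2*q + 3*p - 3); both groups contain (2*q + 3*p - 3), giving -(3*q + 2*p)*(2*q + 3*p - 3).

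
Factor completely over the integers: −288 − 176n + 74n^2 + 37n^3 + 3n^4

By the rational root theorem, n = −4 is a root, so (n + 4) divides it; the quotient is 3n^3 + 25n^2 − 26n − 72.
Continuing, n = 2 is a root, giving the factor (n − 2) and quotient 3n^2 + 31n + 36.
The remaining quadratic factors as (n + 9)(3n + 4).

(3n + 4)(n + 4)(n + 9)(n − 2)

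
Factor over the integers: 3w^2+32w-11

(3w-1)(w+11)

Need a pair with product 3·(-11) = -33 and sum 32: that's 33 and -1.
Split the middle term: 3w^2+33w - w-11 = 3w(w+11) - (w+11).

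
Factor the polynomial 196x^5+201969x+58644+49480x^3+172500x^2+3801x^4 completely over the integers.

Testing divisors of the constant over divisors of the leading coefficient, x = −12/7 is a root, so (7x+12) divides it; the quotient is 28x^4+495x^3+6220x^2+13980x+4887.
Next, x = −3/7 is a root, so (7x+3) is a factor; dividing leaves 4x^3+69x^2+859x+1629.
Next, x = −9/4 is a root, giving the factor (4x+9) and quotient x^2+15x+181.
The quadratic x^2+15x+181 has discriminant −499 < 0 and is irreducible over ℤ.

(4x+9)(7x+12)(7x+3)(x^2+15x+181)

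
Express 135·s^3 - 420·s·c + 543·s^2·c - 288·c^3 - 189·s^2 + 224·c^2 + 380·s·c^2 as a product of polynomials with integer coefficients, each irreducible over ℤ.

Group: 5·s·(27·s^2 + 60·s·c - 32·c^2) + (9·c - 7)·(27·s^2 + 60·s·c - 32·c^2); both groups contain (27·s^2 + 60·s·c - 32·c^2), so (5·s + 9·c - 7) is a factor with cofactor 27·s^2 + 60·s·c - 32·c^2.
The cofactor groups again: 27·s^2 + 60·s·c - 32·c^2 = 9·s·(3·s + 8·c) - 4·c·(3·s + 8·c); both groups contain (3·s + 8·c), giving (9·s - 4·c)·(3·s + 8·c).

(9·s - 4·c)·(3·s + 8·c)·(5·s + 9·c - 7)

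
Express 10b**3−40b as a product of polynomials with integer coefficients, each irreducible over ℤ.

10b(b+2)(b−2)

Pull out the common factor 10b; b**2−4 is a difference of squares.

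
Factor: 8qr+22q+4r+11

Group as (8qr+22q) + (4r+11) = 2q(4r+11) + (4r+11).
Both groups share the factor (4r+11).

(2q+1)(4r+11)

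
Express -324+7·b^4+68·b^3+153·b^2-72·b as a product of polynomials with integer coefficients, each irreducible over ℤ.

By the rational root theorem, b = 9/7 is a root, so (7·b-9) is a factor; dividing leaves b^3+11·b^2+36·b+36.
Continuing, b = -3 is a root, so (b+3) divides it; the quotient is b^2+8·b+12.
The remaining quadratic factors as (b+6)(b+2).

(7·b-9)·(b+2)·(b+3)·(b+6)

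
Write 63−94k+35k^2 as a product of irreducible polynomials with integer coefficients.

Need a pair with product 35·63 = 2205 and sum −94: that's −49 and −45.
Split the middle term: 35k^2−49k − 45k+63 = 7k(5k−7) − 9(5k−7).

(5k−7)(7k−9)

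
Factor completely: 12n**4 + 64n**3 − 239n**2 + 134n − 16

(2n − 1)(6n − 1)(n + 8)(n − 2)

Trying the rational-root candidates, n = 1/2 is a root, so (2n − 1) is a factor; dividing leaves 6n**3 + 35n**2 − 102n + 16.
Continuing, n = −8 is a root, so (n + 8) divides it; the quotient is 6n**2 − 13n + 2.
The remaining quadratic factors as (n − 2)(6n − 1).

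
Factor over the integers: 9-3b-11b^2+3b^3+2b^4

(2b-3)(b+1)(b+3)(b-1)

Trying the rational-root candidates, b = 1 is a root, so (b-1) divides it; the quotient is 2b^3+5b^2-6b-9.
Then b = 3/2 is a root, so (2b-3) divides it; the quotient is b^2+4b+3.
The remaining quadratic factors as (b+1)(b+3).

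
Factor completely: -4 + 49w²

(7w + 2)(7w - 2)

Need a pair with product 49·(-4) = -196 and sum 0: that's 14 and -14.
Split the middle term: 49w² + 14w - 14w - 4 = 7w(7w + 2) - 2(7w + 2).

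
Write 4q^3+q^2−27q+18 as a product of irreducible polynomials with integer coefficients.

Among the possible rational roots, q = −3 is a root, so (q+3) divides it; the quotient is 4q^2−11q+6.
The remaining quadratic factors as (4q−3)(q−2).

(4q−3)(q+3)(q−2)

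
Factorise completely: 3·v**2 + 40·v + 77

(3·v + 7)·(v + 11)

Need a pair with product 3·77 = 231 and sum 40: that's 33 and 7.
Split the middle term: 3·v**2 + 33·v + 7·v + 77 = 3·v·(v + 11) + 7·(v + 11).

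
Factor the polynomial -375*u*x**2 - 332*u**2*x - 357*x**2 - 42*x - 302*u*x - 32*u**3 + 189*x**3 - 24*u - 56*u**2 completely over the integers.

-(4*u + 7*x)*(8*u - 3*x + 6)*(u + 9*x + 1)

Group: 4*u*(-8*u**2 - 69*u*x - 14*u + 27*x**2 - 51*x - 6) + 7*x*(-8*u**2 - 69*u*x - 14*u + 27*x**2 - 51*x - 6); both groups contain (-8*u**2 - 69*u*x - 14*u + 27*x**2 - 51*x - 6), so (4*u + 7*x) is a factor with cofactor -8*u**2 - 69*u*x - 14*u + 27*x**2 - 51*x - 6.
The cofactor groups again: -8*u**2 - 69*u*x - 14*u + 27*x**2 - 51*x - 6 = -8*u*(u + 9*x + 1) + (3*x - 6)*(u + 9*x + 1); both groups contain (u + 9*x + 1), giving -(8*u - 3*x + 6)*(u + 9*x + 1).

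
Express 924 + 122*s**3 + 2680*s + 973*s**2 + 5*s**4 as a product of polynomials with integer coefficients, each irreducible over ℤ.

(5*s + 2)*(s + 11)*(s + 6)*(s + 7)

Testing divisors of the constant over divisors of the leading coefficient, s = -6 is a root, giving the factor (s + 6) and quotient 5*s**3 + 92*s**2 + 421*s + 154.
Next, s = -7 is a root, so (s + 7) divides it; the quotient is 5*s**2 + 57*s + 22.
The remaining quadratic factors as (5*s + 2)(s + 11).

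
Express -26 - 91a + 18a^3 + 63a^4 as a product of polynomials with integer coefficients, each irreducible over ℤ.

Group as (63a^4 - 91a) + (18a^3 - 26) = 7a(9a^3 - 13) + 2(9a^3 - 13).
Both groups share the factor (9a^3 - 13).

(7a + 2)(9a^3 - 13)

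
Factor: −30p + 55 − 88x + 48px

(6p − 11)(8x − 5)

Group as (48px − 30p) + (−88x + 55) = 6p(8x − 5) − 11(8x − 5).
Both groups share the factor (8x − 5).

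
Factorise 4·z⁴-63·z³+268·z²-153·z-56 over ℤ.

Testing divisors of the constant over divisors of the leading coefficient, z = 1 is a root, so (z-1) divides it; the quotient is 4·z³-59·z²+209·z+56.
Continuing, z = 7 is a root, so (z-7) divides it; the quotient is 4·z²-31·z-8.
The remaining quadratic factors as (z-8)(4·z+1).

(4·z+1)·(z-1)·(z-7)·(z-8)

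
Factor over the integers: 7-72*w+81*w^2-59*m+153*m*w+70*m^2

Group: 7*m*(10*m+9*w-7) + (9*w-1)*(10*m+9*w-7); both groups contain (10*m+9*w-7).

(10*m+9*w-7)*(7*m+9*w-1)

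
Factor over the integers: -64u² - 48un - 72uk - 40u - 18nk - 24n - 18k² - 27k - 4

Group: -8u(8u + 3k + 4) + (-6n - 6k - 1)(8u + 3k + 4); both groups contain (8u + 3k + 4).

-(8u + 3k + 4)(8u + 6n + 6k + 1)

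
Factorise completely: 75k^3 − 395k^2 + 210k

Pull out the common factor 5k, then factor the remaining trinomial.

5k(3k − 14)(5k − 3)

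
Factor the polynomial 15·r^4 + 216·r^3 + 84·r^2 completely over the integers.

3·r^2·(5·r + 2)·(r + 14)

Pull out the common factor 3·r^2, then factor the remaining trinomial.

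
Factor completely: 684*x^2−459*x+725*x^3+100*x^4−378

Testing divisors of the constant over divisors of the leading coefficient, x = −7/5 is a root, giving the factor (5*x+7) and quotient 20*x^3+117*x^2−27*x−54.
Continuing, x = −6 is a root, giving the factor (x+6) and quotient 20*x^2−3*x−9.
The remaining quadratic factors as (5*x+3)(4*x−3).

(4*x−3)*(5*x+3)*(5*x+7)*(x+6)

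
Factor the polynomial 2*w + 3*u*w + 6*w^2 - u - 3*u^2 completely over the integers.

Group: -3*u*(u - 2*w) + (-3*w - 1)*(u - 2*w); both groups contain (u - 2*w).

-(3*u + 3*w + 1)*(u - 2*w)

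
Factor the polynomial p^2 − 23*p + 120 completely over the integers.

Two integers with product 120 and sum −23 are −8 and −15.

(p − 15)*(p − 8)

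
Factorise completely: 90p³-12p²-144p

6p(3p-4)(5p+6)

Pull out the common factor 6p, then factor the remaining trinomial.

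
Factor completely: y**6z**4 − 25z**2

z**2(y**3z + 5)(y**3z − 5)

Pull out the common factor z**2, leaving y**6z**2 − 25.
Recognize a difference of squares with the parts y**3z and 5.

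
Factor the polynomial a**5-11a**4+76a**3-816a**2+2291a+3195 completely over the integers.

(a+1)(a-5)(a-9)(a**2+2a+71)

By the rational root theorem, a = 9 is a root, so (a-9) divides it; the quotient is a**4-2a**3+58a**2-294a-355.
Then a = -1 is a root, giving the factor (a+1) and quotient a**3-3a**2+61a-355.
Next, a = 5 is a root, so (a-5) divides it; the quotient is a**2+2a+71.
The quadratic a**2+2a+71 has discriminant -280 < 0 and is irreducible over ℤ.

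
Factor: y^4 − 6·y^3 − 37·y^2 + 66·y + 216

Testing divisors of the constant over divisors of the leading coefficient, y = 9 is a root, giving the factor (y − 9) and quotient y^3 + 3·y^2 − 10·y − 24.
Next, y = 3 is a root, giving the factor (y − 3) and quotient y^2 + 6·y + 8.
The remaining quadratic factors as (y + 2)(y + 4).

(y + 2)·(y + 4)·(y − 3)·(y − 9)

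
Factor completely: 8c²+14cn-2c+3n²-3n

(2c+3n)(4c+n-1)

Group: 4c(2c+3n) + (n-1)(2c+3n); both groups contain (2c+3n).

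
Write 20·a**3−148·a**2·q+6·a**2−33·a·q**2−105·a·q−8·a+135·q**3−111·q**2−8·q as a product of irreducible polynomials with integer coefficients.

(10·a−9·q+8)·(2·a−15·q−1)·(a+q)

Group: 2·a·(10·a**2+a·q+8·a−9·q**2+8·q) + (−15·q−1)·(10·a**2+a·q+8·a−9·q**2+8·q); both groups contain (10·a**2+a·q+8·a−9·q**2+8·q), so (2·a−15·q−1) is a factor with cofactor 10·a**2+a·q+8·a−9·q**2+8·q.
The cofactor groups again: 10·a**2+a·q+8·a−9·q**2+8·q = a·(10·a−9·q+8) + q·(10·a−9·q+8); both groups contain (10·a−9·q+8), giving (a+q)·(10·a−9·q+8).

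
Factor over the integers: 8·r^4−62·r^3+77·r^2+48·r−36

(2·r−1)·(4·r+3)·(r−2)·(r−6)

By the rational root theorem, r = 6 is a root, giving the factor (r−6) and quotient 8·r^3−14·r^2−7·r+6.
Then r = 1/2 is a root, so (2·r−1) is a factor; dividing leaves 4·r^2−5·r−6.
The remaining quadratic factors as (4·r+3)(r−2).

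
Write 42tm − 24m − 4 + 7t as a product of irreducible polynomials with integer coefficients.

Group as (42tm + 7t) + (−24m − 4) = 7t(6m + 1) − 4(6m + 1).
Both groups share the factor (6m + 1).

(6m + 1)(7t − 4)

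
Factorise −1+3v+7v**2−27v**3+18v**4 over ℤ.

(2v−1)(3v+1)(3v−1)(v−1)

Testing divisors of the constant over divisors of the leading coefficient, v = −1/3 is a root, so (3v+1) divides it; the quotient is 6v**3−11v**2+6v−1.
Continuing, v = 1 is a root, giving the factor (v−1) and quotient 6v**2−5v+1.
The remaining quadratic factors as (3v−1)(2v−1).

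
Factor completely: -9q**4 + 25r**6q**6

Factor out q**4 first: what remains is 25r**6q**2 - 9.
Recognize a difference of squares with the parts 5r**3q and 3.

q**4(5r**3q + 3)(5r**3q - 3)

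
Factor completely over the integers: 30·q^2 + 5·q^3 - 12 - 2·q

(q + 6)·(5·q^2 - 2)

Group as (5·q^3 - 2·q) + (30·q^2 - 12) = q·(5·q^2 - 2) + 6·(5·q^2 - 2).
Both groups share the factor (5·q^2 - 2).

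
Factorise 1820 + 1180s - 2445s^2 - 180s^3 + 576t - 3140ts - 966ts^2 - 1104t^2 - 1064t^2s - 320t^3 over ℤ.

-(10t + 12s - 13)(8t + 15s + 10)(4t + s + 14)

Group: 10t(-32t^2 - 68ts - 152t - 15s^2 - 220s - 140) + (12s - 13)(-32t^2 - 68ts - 152t - 15s^2 - 220s - 140); both groups contain (-32t^2 - 68ts - 152t - 15s^2 - 220s - 140), so (10t + 12s - 13) is a factor with cofactor -32t^2 - 68ts - 152t - 15s^2 - 220s - 140.
The cofactor groups again: -32t^2 - 68ts - 152t - 15s^2 - 220s - 140 = -4t(8t + 15s + 10) + (-s - 14)(8t + 15s + 10); both groups contain (8t + 15s + 10), giving -(4t + s + 14)(8t + 15s + 10).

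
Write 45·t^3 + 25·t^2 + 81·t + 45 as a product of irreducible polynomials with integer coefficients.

Group as (45·t^3 + 81·t) + (25·t^2 + 45) = 9·t·(5·t^2 + 9) + 5·(5·t^2 + 9).
Both groups share the factor (5·t^2 + 9).

(9·t + 5)·(5·t^2 + 9)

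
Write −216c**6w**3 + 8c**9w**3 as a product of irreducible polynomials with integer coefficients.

8c**6w**3(c − 3)(c**2 + 3c + 9)

Factor out 8c**6w**3 first: what remains is c**3 − 27.
Recognize a difference of cubes with the parts c and 3.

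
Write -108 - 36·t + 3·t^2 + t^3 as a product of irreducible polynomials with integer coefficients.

Trying the rational-root candidates, t = -3 is a root, giving the factor (t + 3) and quotient t^2 - 36.
The remaining quadratic factors as (t - 6)(t + 6).

(t + 3)·(t + 6)·(t - 6)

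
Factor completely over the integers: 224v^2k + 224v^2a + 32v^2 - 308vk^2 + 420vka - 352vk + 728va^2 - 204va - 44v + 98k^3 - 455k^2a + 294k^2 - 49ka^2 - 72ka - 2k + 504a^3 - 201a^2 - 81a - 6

Group: 8v(28vk + 28va + 4v - 14k^2 + 49ka - 44k + 63a^2 - 33a - 6) + (-7k + 8a + 1)(28vk + 28va + 4v - 14k^2 + 49ka - 44k + 63a^2 - 33a - 6); both groups contain (28vk + 28va + 4v - 14k^2 + 49ka - 44k + 63a^2 - 33a - 6), so (8v - 7k + 8a + 1) is a factor with cofactor 28vk + 28va + 4v - 14k^2 + 49ka - 44k + 63a^2 - 33a - 6.
The cofactor groups again: 28vk + 28va + 4v - 14k^2 + 49ka - 44k + 63a^2 - 33a - 6 = 4v(7k + 7a + 1) + (-2k + 9a - 6)(7k + 7a + 1); both groups contain (7k + 7a + 1), giving (4v - 2k + 9a - 6)(7k + 7a + 1).

(7k + 7a + 1)(8v - 7k + 8a + 1)(4v - 2k + 9a - 6)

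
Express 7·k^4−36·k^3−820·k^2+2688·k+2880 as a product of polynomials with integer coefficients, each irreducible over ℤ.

Among the possible rational roots, k = −6/7 is a root, giving the factor (7·k+6) and quotient k^3−6·k^2−112·k+480.
Next, k = 4 is a root, so (k−4) divides it; the quotient is k^2−2·k−120.
The remaining quadratic factors as (k+10)(k−12).

(7·k+6)·(k+10)·(k−12)·(k−4)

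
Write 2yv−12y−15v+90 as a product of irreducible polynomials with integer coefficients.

(2y−15)(v−6)

Group as (2yv−12y) + (−15v+90) = 2y(v−6) − 15(v−6).
Both groups share the factor (v−6).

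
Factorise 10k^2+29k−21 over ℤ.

(2k+7)(5k−3)

Need a pair with product 10·(−21) = −210 and sum 29: that's 35 and −6.
Split the middle term: 10k^2+35k − 6k−21 = 5k(2k+7) − 3(2k+7).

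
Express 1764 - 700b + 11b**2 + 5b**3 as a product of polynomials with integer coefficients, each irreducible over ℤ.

(5b - 14)(b + 14)(b - 9)

By the rational root theorem, b = -14 is a root, so (b + 14) divides it; the quotient is 5b**2 - 59b + 126.
The remaining quadratic factors as (5b - 14)(b - 9).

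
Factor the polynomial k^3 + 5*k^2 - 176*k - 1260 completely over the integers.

(k + 10)*(k + 9)*(k - 14)

By the rational root theorem, k = -9 is a root, so (k + 9) is a factor; dividing leaves k^2 - 4*k - 140.
The remaining quadratic factors as (k + 10)(k - 14).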